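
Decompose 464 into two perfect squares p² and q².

We need to find integers p, q > 0 such that p² + q² = 464.
Trying p = 8: q² = 464 - 8² = 464 - 64 = 400
q = 20
Check: 8² + 20² = 64 + 400 = 464 ✓

464 = 8² + 20²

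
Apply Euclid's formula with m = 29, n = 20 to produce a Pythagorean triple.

a = m² - n² = 29² - 20² = 841 - 400 = 441
b = 2mn = 2·29·20 = 1160
c = m² + n² = 841 + 400 = 1241
Verify: 441² + 1160² = 194481 + 1345600 = 1540081 = 1241² ✓

(441, 1160, 1241)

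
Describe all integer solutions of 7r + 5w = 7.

Step 1: Compute gcd(7, 5) = 1.
Since 1 divides 7, solutions exist.

Step 2: Find a particular solution using extended Euclidean algorithm.
We get r₀ = -14, w₀ = 21.
Check: 7*-14 + 5*21 = 7 = 7 ✓

Step 3: Write the general solution.
r = -14 + (5/1)t = -14 + 5t
w = 21 - (7/1)t = 21 - 7t
for any integer t.

r = -14 + 5t, w = 21 - 7t for integer t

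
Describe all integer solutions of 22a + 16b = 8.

Step 1: Compute gcd(22, 16) = 2.
Since 2 divides 8, solutions exist.

Step 2: Find a particular solution using extended Euclidean algorithm.
We get a₀ = 12, b₀ = -16.
Check: 22*12 + 16*-16 = 8 = 8 ✓

Step 3: Write the general solution.
a = 12 + (16/2)t = 12 + 8t
b = -16 - (22/2)t = -16 - 11t
for any integer t.

a = 12 + 8t, b = -16 - 11t for integer t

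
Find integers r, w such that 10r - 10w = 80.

Step 1: Check solvability.
gcd(10, 10) = 10
Since 10 divides 80, solutions exist.

Step 2: Apply extended Euclidean algorithm to find gcd.
We find integers such that 10*x0 + 10*y0 = 10

Step 3: Scale the particular solution.
Multiply by 80/10 = 8:
r = 0, w = -8

Step 4: Verify.
10*(0) - 10*(-8) = 80 = 80 ✓

r = 0, w = -8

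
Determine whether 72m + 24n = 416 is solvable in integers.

Step 1: Compute gcd(72, 24).
gcd(72, 24) = 24

Step 2: Check divisibility.
Does 24 divide 416? 416 = 24 x 17 + 8, so no.

By the theorem on linear Diophantine equations, 72m + 24n = 416 has integer solutions if and only if gcd(72, 24) divides 416. Since 24 does not divide 416, no solutions exist.

No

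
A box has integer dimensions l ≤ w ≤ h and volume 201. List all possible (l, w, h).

Iterate l from 1 to ⌊201^(1/3)⌋. For each l dividing 201, iterate w ≥ l with w dividing 201/l, and set h = 201/(l·w).
Triples found (2): (1×1×201), (1×3×67)

(1×1×201), (1×3×67)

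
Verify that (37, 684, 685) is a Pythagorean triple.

Compute a² + b² = 37² + 684² = 1369 + 467856 = 469225
Compute c² = 685² = 469225
Since 469225 = 469225, confirmed.

Yes, it is a Pythagorean triple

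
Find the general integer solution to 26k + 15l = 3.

Step 1: Compute gcd(26, 15) = 1.
Since 1 divides 3, solutions exist.

Step 2: Find a particular solution using extended Euclidean algorithm.
We get k₀ = -12, l₀ = 21.
Check: 26*-12 + 15*21 = 3 = 3 ✓

Step 3: Write the general solution.
k = -12 + (15/1)t = -12 + 15t
l = 21 - (26/1)t = 21 - 26t
for any integer t.

k = -12 + 15t, l = 21 - 26t for integer t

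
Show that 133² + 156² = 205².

Compute a² + b² = 133² + 156² = 17689 + 24336 = 42025
Compute c² = 205² = 42025
Since 42025 = 42025, confirmed.

Yes, it is a Pythagorean triple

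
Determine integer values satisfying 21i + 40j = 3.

Step 1: Check solvability.
gcd(21, 40) = 1
Since 1 divides 3, solutions exist.

Step 2: Apply extended Euclidean algorithm to find gcd.
We find integers such that 21*x0 + 40*y0 = 1

Step 3: Scale the particular solution.
Multiply by 3/1 = 3:
i = -57, j = 30

Step 4: Verify.
21*(-57) + 40*(30) = 3 = 3 ✓

i = -57, j = 30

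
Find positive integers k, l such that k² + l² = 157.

Search for k with 157 - k² a perfect square.
k = 6: 157 - 6² = 157 - 36 = 121 = 11² ✓
So k = 6, l = 11.

k = 6, l = 11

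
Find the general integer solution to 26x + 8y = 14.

Step 1: Compute gcd(26, 8) = 2.
Since 2 divides 14, solutions exist.

Step 2: Find a particular solution using extended Euclidean algorithm.
We get x₀ = 7, y₀ = -21.
Check: 26*7 + 8*-21 = 14 = 14 ✓

Step 3: Write the general solution.
x = 7 + (8/2)t = 7 + 4t
y = -21 - (26/2)t = -21 - 13t
for any integer t.

x = 7 + 4t, y = -21 - 13t for integer t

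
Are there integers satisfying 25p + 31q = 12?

Step 1: Compute gcd(25, 31).
gcd(25, 31) = 1

Step 2: Check divisibility.
Does 1 divide 12? 12 = 1 x 12, so yes.

By the theorem on linear Diophantine equations, 25p + 31q = 12 has integer solutions if and only if gcd(25, 31) divides 12. Since 1 | 12, solutions exist.

Yes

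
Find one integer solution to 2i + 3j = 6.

Step 1: Check solvability.
gcd(2, 3) = 1
Since 1 divides 6, solutions exist.

Step 2: Apply extended Euclidean algorithm to find gcd.
We find integers such that 2*x0 + 3*y0 = 1

Step 3: Scale the particular solution.
Multiply by 6/1 = 6:
i = -6, j = 6

Step 4: Verify.
2*(-6) + 3*(6) = 6 = 6 ✓

i = -6, j = 6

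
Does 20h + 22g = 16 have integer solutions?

Step 1: Compute gcd(20, 22).
gcd(20, 22) = 2

Step 2: Check divisibility.
Does 2 divide 16? 16 = 2 x 8, so yes.

By the theorem on linear Diophantine equations, 20h + 22g = 16 has integer solutions if and only if gcd(20, 22) divides 16. Since 2 | 16, solutions exist.

Yes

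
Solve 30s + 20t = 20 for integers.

Step 1: Check solvability.
gcd(30, 20) = 10
Since 10 divides 20, solutions exist.

Step 2: Apply extended Euclidean algorithm to find gcd.
We find integers such that 30*x0 + 20*y0 = 10

Step 3: Scale the particular solution.
Multiply by 20/10 = 2:
s = 2, t = -2

Step 4: Verify.
30*(2) + 20*(-2) = 20 = 20 ✓

s = 2, t = -2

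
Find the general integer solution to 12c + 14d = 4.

Step 1: Compute gcd(12, 14) = 2.
Since 2 divides 4, solutions exist.

Step 2: Find a particular solution using extended Euclidean algorithm.
We get c₀ = -2, d₀ = 2.
Check: 12*-2 + 14*2 = 4 = 4 ✓

Step 3: Write the general solution.
c = -2 + (14/2)t = -2 + 7t
d = 2 - (12/2)t = 2 - 6t
for any integer t.

c = -2 + 7t, d = 2 - 6t for integer t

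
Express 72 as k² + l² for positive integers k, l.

We need to find integers k, l > 0 such that k² + l² = 72.
Trying k = 6: l² = 72 - 6² = 72 - 36 = 36
l = 6
Check: 6² + 6² = 36 + 36 = 72 ✓

72 = 6² + 6²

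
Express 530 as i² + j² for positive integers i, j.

We need to find integers i, j > 0 such that i² + j² = 530.
Trying i = 1: j² = 530 - 1² = 530 - 1 = 529
j = 23
Check: 1² + 23² = 1 + 529 = 530 ✓

530 = 1² + 23²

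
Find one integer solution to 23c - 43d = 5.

Step 1: Check solvability.
gcd(23, 43) = 1
Since 1 divides 5, solutions exist.

Step 2: Apply extended Euclidean algorithm to find gcd.
We find integers such that 23*x0 + 43*y0 = 1

Step 3: Scale the particular solution.
Multiply by 5/1 = 5:
c = 75, d = 40

Step 4: Verify.
23*(75) - 43*(40) = 5 = 5 ✓

c = 75, d = 40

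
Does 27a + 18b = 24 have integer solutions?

Step 1: Compute gcd(27, 18).
gcd(27, 18) = 9

Step 2: Check divisibility.
Does 9 divide 24? 24 = 9 x 2 + 6, so no.

By the theorem on linear Diophantine equations, 27a + 18b = 24 has integer solutions if and only if gcd(27, 18) divides 24. Since 9 does not divide 24, no solutions exist.

No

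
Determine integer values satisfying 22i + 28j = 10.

Step 1: Check solvability.
gcd(22, 28) = 2
Since 2 divides 10, solutions exist.

Step 2: Apply extended Euclidean algorithm to find gcd.
We find integers such that 22*x0 + 28*y0 = 2

Step 3: Scale the particular solution.
Multiply by 10/2 = 5:
i = -25, j = 20

Step 4: Verify.
22*(-25) + 28*(20) = 10 = 10 ✓

i = -25, j = 20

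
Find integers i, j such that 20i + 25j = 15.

Step 1: Check solvability.
gcd(20, 25) = 5
Since 5 divides 15, solutions exist.

Step 2: Apply extended Euclidean algorithm to find gcd.
We find integers such that 20*x0 + 25*y0 = 5

Step 3: Scale the particular solution.
Multiply by 15/5 = 3:
i = -3, j = 3

Step 4: Verify.
20*(-3) + 25*(3) = 15 = 15 ✓

i = -3, j = 3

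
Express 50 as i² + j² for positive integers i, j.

We need to find integers i, j > 0 such that i² + j² = 50.
Trying i = 1: j² = 50 - 1² = 50 - 1 = 49
j = 7
Check: 1² + 7² = 1 + 49 = 50 ✓

50 = 1² + 7²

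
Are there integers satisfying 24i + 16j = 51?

Step 1: Compute gcd(24, 16).
gcd(24, 16) = 8

Step 2: Check divisibility.
Does 8 divide 51? 51 = 8 x 6 + 3, so no.

By the theorem on linear Diophantine equations, 24i + 16j = 51 has integer solutions if and only if gcd(24, 16) divides 51. Since 8 does not divide 51, no solutions exist.

No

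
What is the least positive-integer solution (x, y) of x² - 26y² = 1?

We seek the smallest positive integers (x, y) with x² - 26y² = 1, i.e., x² = 26y² + 1.
Try successive y values:
y = 1: x² = 26·1² + 1 = 27, not a perfect square
y = 2: x² = 26·2² + 1 = 105, not a perfect square
y = 3: x² = 26·3² + 1 = 235, not a perfect square
... continuing the search (or via continued fractions) ...
y = 10: x² = 26·10² + 1 = 2601, x = 51 ✓

Verify: 51² - 26·10² = 2601 - 2600 = 1 ✓

x = 51, y = 10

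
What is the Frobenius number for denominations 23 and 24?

For two coprime denominations a and b, the Frobenius number (largest value not representable as a non-negative combination) is ab - a - b.
Here gcd(23, 24) = 1, so they are coprime.
F(23, 24) = 23·24 - 23 - 24 = 552 - 47 = 505

505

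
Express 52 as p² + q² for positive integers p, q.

We need to find integers p, q > 0 such that p² + q² = 52.
Trying p = 4: q² = 52 - 4² = 52 - 16 = 36
q = 6
Check: 4² + 6² = 16 + 36 = 52 ✓

52 = 4² + 6²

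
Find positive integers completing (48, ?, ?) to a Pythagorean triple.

We need the other leg and hypotenuse such that 48² + x² = c².
Take x = 575, c = 577: 48² + 575² = 2304 + 330625 = 332929 = 577² ✓
Triple: (575, 48, 577)

(575, 48, 577)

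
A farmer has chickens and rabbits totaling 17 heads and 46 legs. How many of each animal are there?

Let c = chickens, r = rabbits.
Heads: c + r = 17
Legs: 2c + 4r = 46
From the first equation, c = 17 - r. Substitute:
2(17 - r) + 4r = 46
34 + 2r = 46
r = (46 - 34)/2 = 6
c = 17 - 6 = 11

Chickens: 11, Rabbits: 6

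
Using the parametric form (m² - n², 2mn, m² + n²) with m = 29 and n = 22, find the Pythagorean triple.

a = m² - n² = 29² - 22² = 841 - 484 = 357
b = 2mn = 2·29·22 = 1276
c = m² + n² = 841 + 484 = 1325
Verify: 357² + 1276² = 127449 + 1628176 = 1755625 = 1325² ✓

(357, 1276, 1325)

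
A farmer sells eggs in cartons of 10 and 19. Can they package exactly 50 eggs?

We need non-negative a, b with 10a + 19b = 50.
gcd(10, 19) = 1 divides 50.
Try a = 5: 19b = 50 - 50 = 0, so b = 0.
One way: 5 cartons of 10 and 0 cartons of 19.

Yes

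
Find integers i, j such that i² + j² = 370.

We need to find integers i, j > 0 such that i² + j² = 370.
Trying i = 3: j² = 370 - 3² = 370 - 9 = 361
j = 19
Check: 3² + 19² = 9 + 361 = 370 ✓

370 = 3² + 19²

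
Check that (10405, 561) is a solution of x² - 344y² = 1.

Compute x² = 10405² = 108264025
Compute 344y² = 344·561² = 344·314721 = 108264024
x² - 344y² = 108264025 - 108264024 = 1
Since this equals 1, (10405, 561) is a solution.

Yes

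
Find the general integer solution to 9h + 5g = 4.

Step 1: Compute gcd(9, 5) = 1.
Since 1 divides 4, solutions exist.

Step 2: Find a particular solution using extended Euclidean algorithm.
We get h₀ = -4, g₀ = 8.
Check: 9*-4 + 5*8 = 4 = 4 ✓

Step 3: Write the general solution.
h = -4 + (5/1)t = -4 + 5t
g = 8 - (9/1)t = 8 - 9t
for any integer t.

h = -4 + 5t, g = 8 - 9t for integer t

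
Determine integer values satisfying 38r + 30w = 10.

Step 1: Check solvability.
gcd(38, 30) = 2
Since 2 divides 10, solutions exist.

Step 2: Apply extended Euclidean algorithm to find gcd.
We find integers such that 38*x0 + 30*y0 = 2

Step 3: Scale the particular solution.
Multiply by 10/2 = 5:
r = 20, w = -25

Step 4: Verify.
38*(20) + 30*(-25) = 10 = 10 ✓

r = 20, w = -25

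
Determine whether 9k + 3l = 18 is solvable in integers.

Step 1: Compute gcd(9, 3).
gcd(9, 3) = 3

Step 2: Check divisibility.
Does 3 divide 18? 18 = 3 x 6, so yes.

By the theorem on linear Diophantine equations, 9k + 3l = 18 has integer solutions if and only if gcd(9, 3) divides 18. Since 3 | 18, solutions exist.

Yes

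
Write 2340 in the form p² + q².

We need to find integers p, q > 0 such that p² + q² = 2340.
Trying p = 6: q² = 2340 - 6² = 2340 - 36 = 2304
q = 48
Check: 6² + 48² = 36 + 2304 = 2340 ✓

2340 = 6² + 48²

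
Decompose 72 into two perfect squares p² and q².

We need to find integers p, q > 0 such that p² + q² = 72.
Trying p = 6: q² = 72 - 6² = 72 - 36 = 36
q = 6
Check: 6² + 6² = 36 + 36 = 72 ✓

72 = 6² + 6²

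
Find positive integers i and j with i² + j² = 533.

We need to find integers i, j > 0 such that i² + j² = 533.
Trying i = 2: j² = 533 - 2² = 533 - 4 = 529
j = 23
Check: 2² + 23² = 4 + 529 = 533 ✓

533 = 2² + 23²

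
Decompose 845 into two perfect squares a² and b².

We need to find integers a, b > 0 such that a² + b² = 845.
Trying a = 2: b² = 845 - 2² = 845 - 4 = 841
b = 29
Check: 2² + 29² = 4 + 841 = 845 ✓

845 = 2² + 29²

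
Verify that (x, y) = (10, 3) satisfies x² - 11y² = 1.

Compute x² = 10² = 100
Compute 11y² = 11·3² = 11·9 = 99
x² - 11y² = 100 - 99 = 1
Since this equals 1, (10, 3) is a solution.

Yes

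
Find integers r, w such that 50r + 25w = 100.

Step 1: Check solvability.
gcd(50, 25) = 25
Since 25 divides 100, solutions exist.

Step 2: Apply extended Euclidean algorithm to find gcd.
We find integers such that 50*x0 + 25*y0 = 25

Step 3: Scale the particular solution.
Multiply by 100/25 = 4:
r = 0, w = 4

Step 4: Verify.
50*(0) + 25*(4) = 100 = 100 ✓

r = 0, w = 4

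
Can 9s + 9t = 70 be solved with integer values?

Step 1: Compute gcd(9, 9).
gcd(9, 9) = 9

Step 2: Check divisibility.
Does 9 divide 70? 70 = 9 x 7 + 7, so no.

By the theorem on linear Diophantine equations, 9s + 9t = 70 has integer solutions if and only if gcd(9, 9) divides 70. Since 9 does not divide 70, no solutions exist.

No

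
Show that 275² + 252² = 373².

Compute a² + b² = 275² + 252² = 75625 + 63504 = 139129
Compute c² = 373² = 139129
Since 139129 = 139129, confirmed.

Yes, it is a Pythagorean triple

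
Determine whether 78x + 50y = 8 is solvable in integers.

Step 1: Compute gcd(78, 50).
gcd(78, 50) = 2

Step 2: Check divisibility.
Does 2 divide 8? 8 = 2 x 4, so yes.

By the theorem on linear Diophantine equations, 78x + 50y = 8 has integer solutions if and only if gcd(78, 50) divides 8. Since 2 | 8, solutions exist.

Yes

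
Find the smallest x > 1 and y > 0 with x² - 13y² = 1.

We seek the smallest positive integers (x, y) with x² - 13y² = 1, i.e., x² = 13y² + 1.
Try successive y values:
y = 1: x² = 13·1² + 1 = 14, not a perfect square
y = 2: x² = 13·2² + 1 = 53, not a perfect square
y = 3: x² = 13·3² + 1 = 118, not a perfect square
... continuing the search (or via continued fractions) ...
y = 180: x² = 13·180² + 1 = 421201, x = 649 ✓

Verify: 649² - 13·180² = 421201 - 421200 = 1 ✓

x = 649, y = 180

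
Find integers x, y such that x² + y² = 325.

We need to find integers x, y > 0 such that x² + y² = 325.
Trying x = 1: y² = 325 - 1² = 325 - 1 = 324
y = 18
Check: 1² + 18² = 1 + 324 = 325 ✓

325 = 1² + 18²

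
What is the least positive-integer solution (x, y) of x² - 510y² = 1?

We seek the smallest positive integers (x, y) with x² - 510y² = 1, i.e., x² = 510y² + 1.
Try successive y values:
y = 1: x² = 510·1² + 1 = 511, not a perfect square
y = 2: x² = 510·2² + 1 = 2041, not a perfect square
y = 3: x² = 510·3² + 1 = 4591, not a perfect square
... continuing the search (or via continued fractions) ...
y = 12: x² = 510·12² + 1 = 73441, x = 271 ✓

Verify: 271² - 510·12² = 73441 - 73440 = 1 ✓

x = 271, y = 12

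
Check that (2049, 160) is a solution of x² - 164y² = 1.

Compute x² = 2049² = 4198401
Compute 164y² = 164·160² = 164·25600 = 4198400
x² - 164y² = 4198401 - 4198400 = 1
Since this equals 1, (2049, 160) is a solution.

Yes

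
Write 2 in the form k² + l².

We need to find integers k, l > 0 such that k² + l² = 2.
Trying k = 1: l² = 2 - 1² = 2 - 1 = 1
l = 1
Check: 1² + 1² = 1 + 1 = 2 ✓

2 = 1² + 1²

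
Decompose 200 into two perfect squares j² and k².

We need to find integers j, k > 0 such that j² + k² = 200.
Trying j = 2: k² = 200 - 2² = 200 - 4 = 196
k = 14
Check: 2² + 14² = 4 + 196 = 200 ✓

200 = 2² + 14²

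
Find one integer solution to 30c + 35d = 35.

Step 1: Check solvability.
gcd(30, 35) = 5
Since 5 divides 35, solutions exist.

Step 2: Apply extended Euclidean algorithm to find gcd.
We find integers such that 30*x0 + 35*y0 = 5

Step 3: Scale the particular solution.
Multiply by 35/5 = 7:
c = -7, d = 7

Step 4: Verify.
30*(-7) + 35*(7) = 35 = 35 ✓

c = -7, d = 7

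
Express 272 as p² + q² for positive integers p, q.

We need to find integers p, q > 0 such that p² + q² = 272.
Trying p = 4: q² = 272 - 4² = 272 - 16 = 256
q = 16
Check: 4² + 16² = 16 + 256 = 272 ✓

272 = 4² + 16²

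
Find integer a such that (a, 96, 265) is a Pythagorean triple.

a² = c² - b² = 265² - 96² = 70225 - 9216 = 61009
a = sqrt(61009) = 247

247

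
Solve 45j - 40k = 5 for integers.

Step 1: Check solvability.
gcd(45, 40) = 5
Since 5 divides 5, solutions exist.

Step 2: Apply extended Euclidean algorithm to find gcd.
We find integers such that 45*x0 + 40*y0 = 5

Step 3: Scale the particular solution.
Multiply by 5/5 = 1:
j = 1, k = 1

Step 4: Verify.
45*(1) - 40*(1) = 5 = 5 ✓

j = 1, k = 1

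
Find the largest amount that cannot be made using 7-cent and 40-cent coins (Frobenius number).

For two coprime denominations a and b, the Frobenius number (largest value not representable as a non-negative combination) is ab - a - b.
Here gcd(7, 40) = 1, so they are coprime.
F(7, 40) = 7·40 - 7 - 40 = 280 - 47 = 233

233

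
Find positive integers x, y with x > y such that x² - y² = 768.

Factor: x² - y² = (x+y)(x-y) = 768.
We need two factors of 768 with the same parity.
Use x+y = 384 and x-y = 2 (product 384·2 = 768).
Adding: 2x = 386, so x = 193.
Subtracting: 2y = 382, so y = 191.
Check: 193² - 191² = 37249 - 36481 = 768 ✓

x = 193, y = 191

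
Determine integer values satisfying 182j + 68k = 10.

Step 1: Check solvability.
gcd(182, 68) = 2
Since 2 divides 10, solutions exist.

Step 2: Apply extended Euclidean algorithm to find gcd.
We find integers such that 182*x0 + 68*y0 = 2

Step 3: Scale the particular solution.
Multiply by 10/2 = 5:
j = 15, k = -40

Step 4: Verify.
182*(15) + 68*(-40) = 10 = 10 ✓

j = 15, k = -40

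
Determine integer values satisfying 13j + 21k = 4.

Step 1: Check solvability.
gcd(13, 21) = 1
Since 1 divides 4, solutions exist.

Step 2: Apply extended Euclidean algorithm to find gcd.
We find integers such that 13*x0 + 21*y0 = 1

Step 3: Scale the particular solution.
Multiply by 4/1 = 4:
j = -32, k = 20

Step 4: Verify.
13*(-32) + 21*(20) = 4 = 4 ✓

j = -32, k = 20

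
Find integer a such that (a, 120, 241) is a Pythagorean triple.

a² = c² - b² = 241² - 120² = 58081 - 14400 = 43681
a = sqrt(43681) = 209

209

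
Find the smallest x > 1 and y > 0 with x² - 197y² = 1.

We seek the smallest positive integers (x, y) with x² - 197y² = 1, i.e., x² = 197y² + 1.
Try successive y values:
y = 1: x² = 197·1² + 1 = 198, not a perfect square
y = 2: x² = 197·2² + 1 = 789, not a perfect square
y = 3: x² = 197·3² + 1 = 1774, not a perfect square
... continuing the search (or via continued fractions) ...
y = 28: x² = 197·28² + 1 = 154449, x = 393 ✓

Verify: 393² - 197·28² = 154449 - 154448 = 1 ✓

x = 393, y = 28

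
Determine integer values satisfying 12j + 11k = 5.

Step 1: Check solvability.
gcd(12, 11) = 1
Since 1 divides 5, solutions exist.

Step 2: Apply extended Euclidean algorithm to find gcd.
We find integers such that 12*x0 + 11*y0 = 1

Step 3: Scale the particular solution.
Multiply by 5/1 = 5:
j = 5, k = -5

Step 4: Verify.
12*(5) + 11*(-5) = 5 = 5 ✓

j = 5, k = -5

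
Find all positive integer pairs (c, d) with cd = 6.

The positive divisors of 6 are: 1, 2, 3, 6.
Each divisor d gives the pair (d, 6/d):
(1, 6), (2, 3), (3, 2), (6, 1)

(1, 6), (2, 3), (3, 2), (6, 1)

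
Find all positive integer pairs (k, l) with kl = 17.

The positive divisors of 17 are: 1, 17.
Each divisor d gives the pair (d, 17/d):
(1, 17), (17, 1)

(1, 17), (17, 1)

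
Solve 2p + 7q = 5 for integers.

Step 1: Check solvability.
gcd(2, 7) = 1
Since 1 divides 5, solutions exist.

Step 2: Apply extended Euclidean algorithm to find gcd.
We find integers such that 2*x0 + 7*y0 = 1

Step 3: Scale the particular solution.
Multiply by 5/1 = 5:
p = -15, q = 5

Step 4: Verify.
2*(-15) + 7*(5) = 5 = 5 ✓

p = -15, q = 5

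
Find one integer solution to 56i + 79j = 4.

Step 1: Check solvability.
gcd(56, 79) = 1
Since 1 divides 4, solutions exist.

Step 2: Apply extended Euclidean algorithm to find gcd.
We find integers such that 56*x0 + 79*y0 = 1

Step 3: Scale the particular solution.
Multiply by 4/1 = 4:
i = 96, j = -68

Step 4: Verify.
56*(96) + 79*(-68) = 4 = 4 ✓

i = 96, j = -68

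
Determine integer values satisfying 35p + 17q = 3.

Step 1: Check solvability.
gcd(35, 17) = 1
Since 1 divides 3, solutions exist.

Step 2: Apply extended Euclidean algorithm to find gcd.
We find integers such that 35*x0 + 17*y0 = 1

Step 3: Scale the particular solution.
Multiply by 3/1 = 3:
p = 3, q = -6

Step 4: Verify.
35*(3) + 17*(-6) = 3 = 3 ✓

p = 3, q = -6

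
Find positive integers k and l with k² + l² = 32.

We need to find integers k, l > 0 such that k² + l² = 32.
Trying k = 4: l² = 32 - 4² = 32 - 16 = 16
l = 4
Check: 4² + 4² = 16 + 16 = 32 ✓

32 = 4² + 4²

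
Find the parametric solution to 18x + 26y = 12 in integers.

Step 1: Compute gcd(18, 26) = 2.
Since 2 divides 12, solutions exist.

Step 2: Find a particular solution using extended Euclidean algorithm.
We get x₀ = 18, y₀ = -12.
Check: 18*18 + 26*-12 = 12 = 12 ✓

Step 3: Write the general solution.
x = 18 + (26/2)t = 18 + 13t
y = -12 - (18/2)t = -12 - 9t
for any integer t.

x = 18 + 13t, y = -12 - 9t for integer t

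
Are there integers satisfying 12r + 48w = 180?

Step 1: Compute gcd(12, 48).
gcd(12, 48) = 12

Step 2: Check divisibility.
Does 12 divide 180? 180 = 12 x 15, so yes.

By the theorem on linear Diophantine equations, 12r + 48w = 180 has integer solutions if and only if gcd(12, 48) divides 180. Since 12 | 180, solutions exist.

Yes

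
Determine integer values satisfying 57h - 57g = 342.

Step 1: Check solvability.
gcd(57, 57) = 57
Since 57 divides 342, solutions exist.

Step 2: Apply extended Euclidean algorithm to find gcd.
We find integers such that 57*x0 + 57*y0 = 57

Step 3: Scale the particular solution.
Multiply by 342/57 = 6:
h = 0, g = -6

Step 4: Verify.
57*(0) - 57*(-6) = 342 = 342 ✓

h = 0, g = -6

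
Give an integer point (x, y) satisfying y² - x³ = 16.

Try small integer x values and check whether x³ + 16 is a perfect square.
x = 0: x³ + 16 = 0³ + 16 = 0 + 16 = 16
Is 16 a perfect square? 4² = 16 ✓
So (x, y) = (0, -4) is a solution.

x = 0, y = -4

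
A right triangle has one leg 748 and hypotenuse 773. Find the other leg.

a² = c² - b² = 597529 - 559504 = 38025
a = 195

195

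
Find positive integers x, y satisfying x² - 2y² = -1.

We need x² = 2y² - 1. Try successive y:
y = 1: x² = 2·1² - 1 = 1 = 1² ✓
Check: 1² - 2·1² = 1 - 2 = -1 ✓

x = 1, y = 1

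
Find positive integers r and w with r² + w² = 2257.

We need to find integers r, w > 0 such that r² + w² = 2257.
Trying r = 24: w² = 2257 - 24² = 2257 - 576 = 1681
w = 41
Check: 24² + 41² = 576 + 1681 = 2257 ✓

2257 = 24² + 41²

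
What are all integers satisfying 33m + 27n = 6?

Step 1: Compute gcd(33, 27) = 3.
Since 3 divides 6, solutions exist.

Step 2: Find a particular solution using extended Euclidean algorithm.
We get m₀ = -8, n₀ = 10.
Check: 33*-8 + 27*10 = 6 = 6 ✓

Step 3: Write the general solution.
m = -8 + (27/3)t = -8 + 9t
n = 10 - (33/3)t = 10 - 11t
for any integer t.

m = -8 + 9t, n = 10 - 11t for integer t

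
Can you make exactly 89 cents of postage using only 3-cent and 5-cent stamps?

We need non-negative x, y with 3x + 5y = 89.
gcd(3, 5) = 1 divides 89, so integer solutions exist.
Search for a non-negative one: x = 3 gives 5y = 89 - 9 = 80, so y = 16.
Check: 3·3 + 5·16 = 89 ✓

Yes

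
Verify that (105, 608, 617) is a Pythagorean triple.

Compute a² + b²:
105² + 608² = 11025 + 369664 = 380689
Compute c²:
617² = 380689
Since 380689 = 380689, it is a Pythagorean triple.

Yes, it is a Pythagorean triple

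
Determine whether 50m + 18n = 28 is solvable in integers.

Step 1: Compute gcd(50, 18).
gcd(50, 18) = 2

Step 2: Check divisibility.
Does 2 divide 28? 28 = 2 x 14, so yes.

By the theorem on linear Diophantine equations, 50m + 18n = 28 has integer solutions if and only if gcd(50, 18) divides 28. Since 2 | 28, solutions exist.

Yes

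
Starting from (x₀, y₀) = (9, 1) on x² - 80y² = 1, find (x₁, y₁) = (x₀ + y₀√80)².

Solutions to x² - Dy² = 1 are generated by powers of (x₀ + y₀√D).
The next solution satisfies x₁ + y₁√80 = (x₀ + y₀√80)², giving:
x₁ = x₀² + 80y₀² = 9² + 80·1² = 81 + 80 = 161
y₁ = 2x₀y₀ = 2·9·1 = 18

Verify: 161² - 80·18² = 25921 - 25920 = 1 ✓

x = 161, y = 18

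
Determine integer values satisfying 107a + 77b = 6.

Step 1: Check solvability.
gcd(107, 77) = 1
Since 1 divides 6, solutions exist.

Step 2: Apply extended Euclidean algorithm to find gcd.
We find integers such that 107*x0 + 77*y0 = 1

Step 3: Scale the particular solution.
Multiply by 6/1 = 6:
a = 108, b = -150

Step 4: Verify.
107*(108) + 77*(-150) = 6 = 6 ✓

a = 108, b = -150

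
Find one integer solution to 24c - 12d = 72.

Step 1: Check solvability.
gcd(24, 12) = 12
Since 12 divides 72, solutions exist.

Step 2: Apply extended Euclidean algorithm to find gcd.
We find integers such that 24*x0 + 12*y0 = 12

Step 3: Scale the particular solution.
Multiply by 72/12 = 6:
c = 0, d = -6

Step 4: Verify.
24*(0) - 12*(-6) = 72 = 72 ✓

c = 0, d = -6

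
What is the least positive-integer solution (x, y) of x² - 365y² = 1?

We seek the smallest positive integers (x, y) with x² - 365y² = 1, i.e., x² = 365y² + 1.
Try successive y values:
y = 1: x² = 365·1² + 1 = 366, not a perfect square
y = 2: x² = 365·2² + 1 = 1461, not a perfect square
y = 3: x² = 365·3² + 1 = 3286, not a perfect square
... continuing the search (or via continued fractions) ...
y = 1251796: x² = 365·1251796² + 1 = 571952527349841, x = 23915529 ✓

Verify: 23915529² - 365·1251796² = 571952527349841 - 571952527349840 = 1 ✓

x = 23915529, y = 1251796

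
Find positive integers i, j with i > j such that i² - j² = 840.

Factor: i² - j² = (i+j)(i-j) = 840.
We need two factors of 840 with the same parity.
Use i+j = 420 and i-j = 2 (product 420·2 = 840).
Adding: 2i = 422, so i = 211.
Subtracting: 2j = 418, so j = 209.
Check: 211² - 209² = 44521 - 43681 = 840 ✓

i = 211, j = 209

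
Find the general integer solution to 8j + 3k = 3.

Step 1: Compute gcd(8, 3) = 1.
Since 1 divides 3, solutions exist.

Step 2: Find a particular solution using extended Euclidean algorithm.
We get j₀ = -3, k₀ = 9.
Check: 8*-3 + 3*9 = 3 = 3 ✓

Step 3: Write the general solution.
j = -3 + (3/1)t = -3 + 3t
k = 9 - (8/1)t = 9 - 8t
for any integer t.

j = -3 + 3t, k = 9 - 8t for integer t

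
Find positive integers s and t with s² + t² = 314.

We need to find integers s, t > 0 such that s² + t² = 314.
Trying s = 5: t² = 314 - 5² = 314 - 25 = 289
t = 17
Check: 5² + 17² = 25 + 289 = 314 ✓

314 = 5² + 17²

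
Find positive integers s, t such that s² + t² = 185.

Search for s with 185 - s² a perfect square.
s = 4: 185 - 4² = 185 - 16 = 169 = 13² ✓
So s = 4, t = 13.

s = 4, t = 13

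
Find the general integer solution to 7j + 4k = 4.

Step 1: Compute gcd(7, 4) = 1.
Since 1 divides 4, solutions exist.

Step 2: Find a particular solution using extended Euclidean algorithm.
We get j₀ = -4, k₀ = 8.
Check: 7*-4 + 4*8 = 4 = 4 ✓

Step 3: Write the general solution.
j = -4 + (4/1)t = -4 + 4t
k = 8 - (7/1)t = 8 - 7t
for any integer t.

j = -4 + 4t, k = 8 - 7t for integer t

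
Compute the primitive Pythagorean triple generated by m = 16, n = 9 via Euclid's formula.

a = m² - n² = 16² - 9² = 256 - 81 = 175
b = 2mn = 2·16·9 = 288
c = m² + n² = 256 + 81 = 337
Verify: 175² + 288² = 30625 + 82944 = 113569 = 337² ✓

(175, 288, 337)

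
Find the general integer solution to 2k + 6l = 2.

Step 1: Compute gcd(2, 6) = 2.
Since 2 divides 2, solutions exist.

Step 2: Find a particular solution using extended Euclidean algorithm.
We get k₀ = 1, l₀ = 0.
Check: 2*1 + 6*0 = 2 = 2 ✓

Step 3: Write the general solution.
k = 1 + (6/2)t = 1 + 3t
l = 0 - (2/2)t = 0 - 1t
for any integer t.

k = 1 + 3t, l = 0 - 1t for integer t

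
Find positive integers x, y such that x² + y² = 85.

Search for x with 85 - x² a perfect square.
x = 2: 85 - 2² = 85 - 4 = 81 = 9² ✓
So x = 2, y = 9.

x = 2, y = 9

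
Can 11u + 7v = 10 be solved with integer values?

Step 1: Compute gcd(11, 7).
gcd(11, 7) = 1

Step 2: Check divisibility.
Does 1 divide 10? 10 = 1 x 10, so yes.

By the theorem on linear Diophantine equations, 11u + 7v = 10 has integer solutions if and only if gcd(11, 7) divides 10. Since 1 | 10, solutions exist.

Yes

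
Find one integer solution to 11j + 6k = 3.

Step 1: Check solvability.
gcd(11, 6) = 1
Since 1 divides 3, solutions exist.

Step 2: Apply extended Euclidean algorithm to find gcd.
We find integers such that 11*x0 + 6*y0 = 1

Step 3: Scale the particular solution.
Multiply by 3/1 = 3:
j = -3, k = 6

Step 4: Verify.
11*(-3) + 6*(6) = 3 = 3 ✓

j = -3, k = 6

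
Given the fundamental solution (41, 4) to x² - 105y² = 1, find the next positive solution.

Solutions to x² - Dy² = 1 are generated by powers of (x₀ + y₀√D).
The next solution satisfies x₁ + y₁√105 = (x₀ + y₀√105)², giving:
x₁ = x₀² + 105y₀² = 41² + 105·4² = 1681 + 1680 = 3361
y₁ = 2x₀y₀ = 2·41·4 = 328

Verify: 3361² - 105·328² = 11296321 - 11296320 = 1 ✓

x = 3361, y = 328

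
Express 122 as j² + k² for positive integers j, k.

We need to find integers j, k > 0 such that j² + k² = 122.
Trying j = 1: k² = 122 - 1² = 122 - 1 = 121
k = 11
Check: 1² + 11² = 1 + 121 = 122 ✓

122 = 1² + 11²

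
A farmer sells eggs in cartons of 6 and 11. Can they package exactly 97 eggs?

We need non-negative a, b with 6a + 11b = 97.
gcd(6, 11) = 1 divides 97.
Try a = 7: 11b = 97 - 42 = 55, so b = 5.
One way: 7 cartons of 6 and 5 cartons of 11.

Yes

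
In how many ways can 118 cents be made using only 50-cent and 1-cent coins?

We need non-negative integers (x, y) with 50x + 1y = 118.
For each x from 0 to 2, check if (118 - 50x) is a non-negative multiple of 1.
Solutions (x, y): (0,118), (1,68), (2,18)
Count: 3

3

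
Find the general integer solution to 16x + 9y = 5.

Step 1: Compute gcd(16, 9) = 1.
Since 1 divides 5, solutions exist.

Step 2: Find a particular solution using extended Euclidean algorithm.
We get x₀ = 20, y₀ = -35.
Check: 16*20 + 9*-35 = 5 = 5 ✓

Step 3: Write the general solution.
x = 20 + (9/1)t = 20 + 9t
y = -35 - (16/1)t = -35 - 16t
for any integer t.

x = 20 + 9t, y = -35 - 16t for integer t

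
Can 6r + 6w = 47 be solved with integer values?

Step 1: Compute gcd(6, 6).
gcd(6, 6) = 6

Step 2: Check divisibility.
Does 6 divide 47? 47 = 6 x 7 + 5, so no.

By the theorem on linear Diophantine equations, 6r + 6w = 47 has integer solutions if and only if gcd(6, 6) divides 47. Since 6 does not divide 47, no solutions exist.

No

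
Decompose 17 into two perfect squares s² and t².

We need to find integers s, t > 0 such that s² + t² = 17.
Trying s = 1: t² = 17 - 1² = 17 - 1 = 16
t = 4
Check: 1² + 4² = 1 + 16 = 17 ✓

17 = 1² + 4²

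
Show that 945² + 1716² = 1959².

Compute a² + b²:
945² + 1716² = 893025 + 2944656 = 3837681
Compute c²:
1959² = 3837681
Since 3837681 = 3837681, it is a Pythagorean triple.

Yes, it is a Pythagorean triple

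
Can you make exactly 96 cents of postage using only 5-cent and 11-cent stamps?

We need non-negative x, y with 5x + 11y = 96.
gcd(5, 11) = 1 divides 96, so integer solutions exist.
Search for a non-negative one: x = 6 gives 11y = 96 - 30 = 66, so y = 6.
Check: 5·6 + 11·6 = 96 ✓

Yes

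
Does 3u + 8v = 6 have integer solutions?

Step 1: Compute gcd(3, 8).
gcd(3, 8) = 1

Step 2: Check divisibility.
Does 1 divide 6? 6 = 1 x 6, so yes.

By the theorem on linear Diophantine equations, 3u + 8v = 6 has integer solutions if and only if gcd(3, 8) divides 6. Since 1 | 6, solutions exist.

Yes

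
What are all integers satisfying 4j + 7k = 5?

Step 1: Compute gcd(4, 7) = 1.
Since 1 divides 5, solutions exist.

Step 2: Find a particular solution using extended Euclidean algorithm.
We get j₀ = 10, k₀ = -5.
Check: 4*10 + 7*-5 = 5 = 5 ✓

Step 3: Write the general solution.
j = 10 + (7/1)t = 10 + 7t
k = -5 - (4/1)t = -5 - 4t
for any integer t.

j = 10 + 7t, k = -5 - 4t for integer t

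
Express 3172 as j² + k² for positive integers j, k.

We need to find integers j, k > 0 such that j² + k² = 3172.
Trying j = 6: k² = 3172 - 6² = 3172 - 36 = 3136
k = 56
Check: 6² + 56² = 36 + 3136 = 3172 ✓

3172 = 6² + 56²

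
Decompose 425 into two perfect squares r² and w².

We need to find integers r, w > 0 such that r² + w² = 425.
Trying r = 5: w² = 425 - 5² = 425 - 25 = 400
w = 20
Check: 5² + 20² = 25 + 400 = 425 ✓

425 = 5² + 20²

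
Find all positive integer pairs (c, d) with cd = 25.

The positive divisors of 25 are: 1, 5, 25.
Each divisor d gives the pair (d, 25/d):
(1, 25), (5, 5), (25, 1)

(1, 25), (5, 5), (25, 1)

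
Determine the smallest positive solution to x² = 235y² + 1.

We seek the smallest positive integers (x, y) with x² - 235y² = 1, i.e., x² = 235y² + 1.
Try successive y values:
y = 1: x² = 235·1² + 1 = 236, not a perfect square
y = 2: x² = 235·2² + 1 = 941, not a perfect square
y = 3: x² = 235·3² + 1 = 2116, x = 46 ✓

Verify: 46² - 235·3² = 2116 - 2115 = 1 ✓

x = 46, y = 3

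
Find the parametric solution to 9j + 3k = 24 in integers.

Step 1: Compute gcd(9, 3) = 3.
Since 3 divides 24, solutions exist.

Step 2: Find a particular solution using extended Euclidean algorithm.
We get j₀ = 0, k₀ = 8.
Check: 9*0 + 3*8 = 24 = 24 ✓

Step 3: Write the general solution.
j = 0 + (3/3)t = 0 + 1t
k = 8 - (9/3)t = 8 - 3t
for any integer t.

j = 0 + 1t, k = 8 - 3t for integer t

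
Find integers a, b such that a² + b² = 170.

We need to find integers a, b > 0 such that a² + b² = 170.
Trying a = 1: b² = 170 - 1² = 170 - 1 = 169
b = 13
Check: 1² + 13² = 1 + 169 = 170 ✓

170 = 1² + 13²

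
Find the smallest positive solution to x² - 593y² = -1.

We need x² = 593y² - 1. Try successive y:
y = 1: x² = 593·1² - 1 = 592, not a perfect square
y = 2: x² = 593·2² - 1 = 2371, not a perfect square
y = 3: x² = 593·3² - 1 = 5336, not a perfect square
...
y = 24665: x² = 593·24665² - 1 = 360758799424 = 600632² ✓
Check: 600632² - 593·24665² = 360758799424 - 360758799425 = -1 ✓

x = 600632, y = 24665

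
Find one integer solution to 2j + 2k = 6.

Step 1: Check solvability.
gcd(2, 2) = 2
Since 2 divides 6, solutions exist.

Step 2: Apply extended Euclidean algorithm to find gcd.
We find integers such that 2*x0 + 2*y0 = 2

Step 3: Scale the particular solution.
Multiply by 6/2 = 3:
j = 0, k = 3

Step 4: Verify.
2*(0) + 2*(3) = 6 = 6 ✓

j = 0, k = 3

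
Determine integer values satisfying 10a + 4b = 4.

Step 1: Check solvability.
gcd(10, 4) = 2
Since 2 divides 4, solutions exist.

Step 2: Apply extended Euclidean algorithm to find gcd.
We find integers such that 10*x0 + 4*y0 = 2

Step 3: Scale the particular solution.
Multiply by 4/2 = 2:
a = 2, b = -4

Step 4: Verify.
10*(2) + 4*(-4) = 4 = 4 ✓

a = 2, b = -4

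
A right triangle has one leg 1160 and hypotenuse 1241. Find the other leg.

a² = c² - b² = 1540081 - 1345600 = 194481
a = 441

441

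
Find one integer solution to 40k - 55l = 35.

Step 1: Check solvability.
gcd(40, 55) = 5
Since 5 divides 35, solutions exist.

Step 2: Apply extended Euclidean algorithm to find gcd.
We find integers such that 40*x0 + 55*y0 = 5

Step 3: Scale the particular solution.
Multiply by 35/5 = 7:
k = -28, l = -21

Step 4: Verify.
40*(-28) - 55*(-21) = 35 = 35 ✓

k = -28, l = -21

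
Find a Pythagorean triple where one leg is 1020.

We need the other leg and hypotenuse such that 1020² + x² = c².
Take x = 611, c = 1189: 1020² + 611² = 1040400 + 373321 = 1413721 = 1189² ✓
Triple: (611, 1020, 1189)

(611, 1020, 1189)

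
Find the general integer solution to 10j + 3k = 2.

Step 1: Compute gcd(10, 3) = 1.
Since 1 divides 2, solutions exist.

Step 2: Find a particular solution using extended Euclidean algorithm.
We get j₀ = 2, k₀ = -6.
Check: 10*2 + 3*-6 = 2 = 2 ✓

Step 3: Write the general solution.
j = 2 + (3/1)t = 2 + 3t
k = -6 - (10/1)t = -6 - 10t
for any integer t.

j = 2 + 3t, k = -6 - 10t for integer t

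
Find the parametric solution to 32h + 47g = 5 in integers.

Step 1: Compute gcd(32, 47) = 1.
Since 1 divides 5, solutions exist.

Step 2: Find a particular solution using extended Euclidean algorithm.
We get h₀ = -110, g₀ = 75.
Check: 32*-110 + 47*75 = 5 = 5 ✓

Step 3: Write the general solution.
h = -110 + (47/1)t = -110 + 47t
g = 75 - (32/1)t = 75 - 32t
for any integer t.

h = -110 + 47t, g = 75 - 32t for integer t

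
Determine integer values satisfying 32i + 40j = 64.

Step 1: Check solvability.
gcd(32, 40) = 8
Since 8 divides 64, solutions exist.

Step 2: Apply extended Euclidean algorithm to find gcd.
We find integers such that 32*x0 + 40*y0 = 8

Step 3: Scale the particular solution.
Multiply by 64/8 = 8:
i = -8, j = 8

Step 4: Verify.
32*(-8) + 40*(8) = 64 = 64 ✓

i = -8, j = 8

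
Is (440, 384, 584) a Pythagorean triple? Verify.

Compute a² + b² = 440² + 384² = 193600 + 147456 = 341056
Compute c² = 584² = 341056
Since 341056 = 341056, confirmed.

Yes, it is a Pythagorean triple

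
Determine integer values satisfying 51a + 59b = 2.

Step 1: Check solvability.
gcd(51, 59) = 1
Since 1 divides 2, solutions exist.

Step 2: Apply extended Euclidean algorithm to find gcd.
We find integers such that 51*x0 + 59*y0 = 1

Step 3: Scale the particular solution.
Multiply by 2/1 = 2:
a = 44, b = -38

Step 4: Verify.
51*(44) + 59*(-38) = 2 = 2 ✓

a = 44, b = -38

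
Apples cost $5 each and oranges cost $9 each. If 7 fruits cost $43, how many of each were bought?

Let a = apples, o = oranges.
a + o = 7
5a + 9o = 43
Substitute o = 7 - a:
5a + 9(7 - a) = 43
(5 - 9)a = 43 - 63
-4a = -20
a = 5, o = 7 - 5 = 2

Apples: 5, Oranges: 2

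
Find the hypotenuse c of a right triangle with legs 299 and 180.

c² = a² + b² = 299² + 180² = 89401 + 32400 = 121801
c = 349

349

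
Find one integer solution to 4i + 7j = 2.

Step 1: Check solvability.
gcd(4, 7) = 1
Since 1 divides 2, solutions exist.

Step 2: Apply extended Euclidean algorithm to find gcd.
We find integers such that 4*x0 + 7*y0 = 1

Step 3: Scale the particular solution.
Multiply by 2/1 = 2:
i = 4, j = -2

Step 4: Verify.
4*(4) + 7*(-2) = 2 = 2 ✓

i = 4, j = -2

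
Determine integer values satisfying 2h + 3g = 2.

Step 1: Check solvability.
gcd(2, 3) = 1
Since 1 divides 2, solutions exist.

Step 2: Apply extended Euclidean algorithm to find gcd.
We find integers such that 2*x0 + 3*y0 = 1

Step 3: Scale the particular solution.
Multiply by 2/1 = 2:
h = -2, g = 2

Step 4: Verify.
2*(-2) + 3*(2) = 2 = 2 ✓

h = -2, g = 2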